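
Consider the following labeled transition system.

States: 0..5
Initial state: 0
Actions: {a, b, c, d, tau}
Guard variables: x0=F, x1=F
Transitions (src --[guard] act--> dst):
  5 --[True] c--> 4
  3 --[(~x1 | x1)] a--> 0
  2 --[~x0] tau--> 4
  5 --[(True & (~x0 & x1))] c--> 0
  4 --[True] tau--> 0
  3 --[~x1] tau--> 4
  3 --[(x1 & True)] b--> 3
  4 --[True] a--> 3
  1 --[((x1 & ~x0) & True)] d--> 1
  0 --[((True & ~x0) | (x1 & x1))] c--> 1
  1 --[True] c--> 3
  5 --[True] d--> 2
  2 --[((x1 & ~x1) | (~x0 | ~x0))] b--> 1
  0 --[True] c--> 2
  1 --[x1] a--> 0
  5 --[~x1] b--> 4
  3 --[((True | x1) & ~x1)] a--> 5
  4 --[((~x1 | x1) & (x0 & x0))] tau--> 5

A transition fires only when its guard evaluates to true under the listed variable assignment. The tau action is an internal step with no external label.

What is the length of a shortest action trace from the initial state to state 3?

Layered search for 3:
  L0 = {0}
  L1 = {1,2}
  L2 = {3,4}
first hit 3 at d=2 via c·c

Answer: 2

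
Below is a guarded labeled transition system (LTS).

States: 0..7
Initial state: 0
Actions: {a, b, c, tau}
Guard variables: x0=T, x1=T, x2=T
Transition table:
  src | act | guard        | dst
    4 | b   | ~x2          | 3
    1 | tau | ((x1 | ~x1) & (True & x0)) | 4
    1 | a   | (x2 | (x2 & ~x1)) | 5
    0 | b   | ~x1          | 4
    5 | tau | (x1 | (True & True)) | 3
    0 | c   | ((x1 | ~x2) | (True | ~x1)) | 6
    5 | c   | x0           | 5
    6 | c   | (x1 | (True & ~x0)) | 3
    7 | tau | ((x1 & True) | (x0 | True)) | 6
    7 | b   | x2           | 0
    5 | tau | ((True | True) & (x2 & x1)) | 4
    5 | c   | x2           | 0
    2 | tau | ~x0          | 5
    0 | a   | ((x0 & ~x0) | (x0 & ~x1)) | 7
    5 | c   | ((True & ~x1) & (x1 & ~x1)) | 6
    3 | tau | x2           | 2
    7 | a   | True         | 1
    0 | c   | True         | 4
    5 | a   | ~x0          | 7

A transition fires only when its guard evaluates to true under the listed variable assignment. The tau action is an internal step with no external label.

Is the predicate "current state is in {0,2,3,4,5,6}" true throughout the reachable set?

Safe = {0,2,3,4,5,6}
Reach set: {0,2,3,4,6}
  0: safe
  2: safe
  3: safe
  4: safe
  6: safe

Answer: INVARIANT HOLDS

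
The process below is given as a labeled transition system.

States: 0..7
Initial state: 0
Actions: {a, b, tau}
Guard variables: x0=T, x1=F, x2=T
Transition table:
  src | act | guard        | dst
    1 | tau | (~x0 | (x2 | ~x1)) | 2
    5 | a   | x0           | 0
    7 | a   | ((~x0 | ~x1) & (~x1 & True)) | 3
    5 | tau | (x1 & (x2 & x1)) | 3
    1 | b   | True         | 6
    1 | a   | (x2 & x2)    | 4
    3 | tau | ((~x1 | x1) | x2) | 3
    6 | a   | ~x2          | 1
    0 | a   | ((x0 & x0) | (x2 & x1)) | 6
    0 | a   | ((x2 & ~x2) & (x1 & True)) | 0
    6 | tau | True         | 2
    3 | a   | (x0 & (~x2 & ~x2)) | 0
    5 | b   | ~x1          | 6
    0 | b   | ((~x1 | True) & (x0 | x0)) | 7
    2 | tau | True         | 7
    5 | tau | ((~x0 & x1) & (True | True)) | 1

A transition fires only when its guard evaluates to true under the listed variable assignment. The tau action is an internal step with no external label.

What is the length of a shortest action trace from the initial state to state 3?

Answer: 2

Analysis:
Breadth-first toward 3:
  L0 = {0}
  L1 = {6,7}
  L2 = {2,3}
depth(3)=2, e.g. b·a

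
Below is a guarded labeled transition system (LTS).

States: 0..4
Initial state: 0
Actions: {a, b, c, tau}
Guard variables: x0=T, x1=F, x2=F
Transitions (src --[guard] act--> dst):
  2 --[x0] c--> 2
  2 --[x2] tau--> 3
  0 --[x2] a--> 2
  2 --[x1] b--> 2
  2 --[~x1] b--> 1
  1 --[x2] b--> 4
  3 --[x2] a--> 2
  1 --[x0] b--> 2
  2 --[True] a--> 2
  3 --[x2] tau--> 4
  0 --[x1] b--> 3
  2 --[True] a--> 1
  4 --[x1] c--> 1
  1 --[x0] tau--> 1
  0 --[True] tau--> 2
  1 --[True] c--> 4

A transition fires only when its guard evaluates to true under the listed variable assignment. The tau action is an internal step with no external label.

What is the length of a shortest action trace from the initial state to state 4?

BFS to 4:
  Layer 0: {0}
  Layer 1: {2}
  Layer 2: {1}
  Layer 3: {4}
first hit 4 at d=3 via tau·a·c

Answer: 3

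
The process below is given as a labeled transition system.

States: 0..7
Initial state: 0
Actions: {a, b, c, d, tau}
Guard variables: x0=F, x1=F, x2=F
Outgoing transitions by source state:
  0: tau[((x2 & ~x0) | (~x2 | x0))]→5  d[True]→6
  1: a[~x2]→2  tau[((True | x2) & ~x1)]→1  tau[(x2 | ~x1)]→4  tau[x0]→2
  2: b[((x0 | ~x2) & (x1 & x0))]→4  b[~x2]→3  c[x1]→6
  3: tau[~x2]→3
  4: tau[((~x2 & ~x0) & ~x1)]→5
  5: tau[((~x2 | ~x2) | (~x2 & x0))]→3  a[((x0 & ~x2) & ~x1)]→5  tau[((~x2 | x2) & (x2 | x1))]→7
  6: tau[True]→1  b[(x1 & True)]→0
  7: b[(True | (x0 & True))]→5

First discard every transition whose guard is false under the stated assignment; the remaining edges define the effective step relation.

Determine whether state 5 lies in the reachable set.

Answer: REACHABLE

Working:
After dropping false guards: 11 live edges.
L0 = {0}
L1 = {5,6}  now seen {0,5,6}
L2 = {1,3}  now seen {0,1,3,5,6}
L3 = {2,4}  now seen {0,1,2,3,4,5,6}
Reach set: {0,1,2,3,4,5,6}
witness 5: tau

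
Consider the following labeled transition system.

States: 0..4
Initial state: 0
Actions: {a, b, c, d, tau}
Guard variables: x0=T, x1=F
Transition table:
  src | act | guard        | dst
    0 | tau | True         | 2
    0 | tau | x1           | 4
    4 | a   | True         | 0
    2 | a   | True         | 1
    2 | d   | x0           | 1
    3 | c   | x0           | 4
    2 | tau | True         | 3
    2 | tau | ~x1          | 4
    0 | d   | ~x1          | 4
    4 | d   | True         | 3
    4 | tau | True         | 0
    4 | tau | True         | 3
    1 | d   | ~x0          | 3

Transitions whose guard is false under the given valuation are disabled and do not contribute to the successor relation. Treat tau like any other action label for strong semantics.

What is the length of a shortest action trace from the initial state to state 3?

Answer: 2

Working:
Layered search for 3:
  L0 = {0}
  L1 = {2,4}
  L2 = {1,3}
3 enters at depth 2; path d·d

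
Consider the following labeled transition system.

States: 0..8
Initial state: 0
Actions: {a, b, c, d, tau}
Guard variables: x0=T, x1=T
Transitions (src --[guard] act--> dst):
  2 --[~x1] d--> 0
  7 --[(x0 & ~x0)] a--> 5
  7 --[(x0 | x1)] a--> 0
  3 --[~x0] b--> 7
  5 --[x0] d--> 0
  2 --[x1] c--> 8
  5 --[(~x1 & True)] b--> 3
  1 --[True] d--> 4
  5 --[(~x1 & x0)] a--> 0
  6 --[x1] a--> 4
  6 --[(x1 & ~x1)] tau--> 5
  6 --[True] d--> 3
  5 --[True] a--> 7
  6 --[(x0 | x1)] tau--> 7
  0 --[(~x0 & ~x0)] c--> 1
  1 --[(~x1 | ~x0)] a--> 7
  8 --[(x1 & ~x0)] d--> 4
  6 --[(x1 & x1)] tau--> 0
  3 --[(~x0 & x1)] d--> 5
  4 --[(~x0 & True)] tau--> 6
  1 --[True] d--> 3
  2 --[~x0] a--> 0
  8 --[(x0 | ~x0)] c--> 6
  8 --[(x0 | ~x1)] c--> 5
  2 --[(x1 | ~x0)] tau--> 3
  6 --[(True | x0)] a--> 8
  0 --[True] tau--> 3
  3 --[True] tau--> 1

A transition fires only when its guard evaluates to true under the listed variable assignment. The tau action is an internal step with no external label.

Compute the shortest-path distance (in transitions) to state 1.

Answer: 2

Working:
Breadth-first toward 1:
  L0 = {0}
  L1 = {3}
  L2 = {1}
depth(1)=2, e.g. tau·tau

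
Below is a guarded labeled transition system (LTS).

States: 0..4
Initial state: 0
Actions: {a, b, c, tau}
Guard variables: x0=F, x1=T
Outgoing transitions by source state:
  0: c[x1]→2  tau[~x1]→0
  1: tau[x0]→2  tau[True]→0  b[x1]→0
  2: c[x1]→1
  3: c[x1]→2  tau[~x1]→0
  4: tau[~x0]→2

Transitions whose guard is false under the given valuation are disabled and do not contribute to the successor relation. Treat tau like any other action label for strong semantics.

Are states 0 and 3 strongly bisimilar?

Compute ~ classes (split until stable):
  round 0: {{0,1,2,3,4}}
  round 1: {{0,2,3},{1},{4}}
  round 2: {{0,3},{1},{2},{4}}
Fixed point at round 3; 4 class(es).
[0]={0,3}  [3]={0,3}

Answer: BISIMILAR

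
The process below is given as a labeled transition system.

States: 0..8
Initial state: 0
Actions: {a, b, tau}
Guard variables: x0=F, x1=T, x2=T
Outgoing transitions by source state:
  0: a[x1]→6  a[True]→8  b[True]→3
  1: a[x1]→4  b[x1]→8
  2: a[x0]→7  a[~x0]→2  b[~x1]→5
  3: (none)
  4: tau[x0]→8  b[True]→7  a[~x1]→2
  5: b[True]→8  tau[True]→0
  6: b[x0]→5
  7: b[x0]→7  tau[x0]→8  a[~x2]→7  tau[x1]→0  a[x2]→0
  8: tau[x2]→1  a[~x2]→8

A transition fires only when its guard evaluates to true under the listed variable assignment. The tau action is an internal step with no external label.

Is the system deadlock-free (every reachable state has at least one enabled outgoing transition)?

Answer: DEADLOCK at state 3

Analysis:
Reachable = {0,1,3,4,6,7,8}
  0: a→6  a→8  b→3  [3 out]
  1: a→4  b→8  [2 out]
  3: ∅  [no exit]
  4: b→7  [1 out]
  6: ∅  [no exit]
  7: a→0  tau→0  [2 out]
  8: tau→1  [1 out]
Path to 3: b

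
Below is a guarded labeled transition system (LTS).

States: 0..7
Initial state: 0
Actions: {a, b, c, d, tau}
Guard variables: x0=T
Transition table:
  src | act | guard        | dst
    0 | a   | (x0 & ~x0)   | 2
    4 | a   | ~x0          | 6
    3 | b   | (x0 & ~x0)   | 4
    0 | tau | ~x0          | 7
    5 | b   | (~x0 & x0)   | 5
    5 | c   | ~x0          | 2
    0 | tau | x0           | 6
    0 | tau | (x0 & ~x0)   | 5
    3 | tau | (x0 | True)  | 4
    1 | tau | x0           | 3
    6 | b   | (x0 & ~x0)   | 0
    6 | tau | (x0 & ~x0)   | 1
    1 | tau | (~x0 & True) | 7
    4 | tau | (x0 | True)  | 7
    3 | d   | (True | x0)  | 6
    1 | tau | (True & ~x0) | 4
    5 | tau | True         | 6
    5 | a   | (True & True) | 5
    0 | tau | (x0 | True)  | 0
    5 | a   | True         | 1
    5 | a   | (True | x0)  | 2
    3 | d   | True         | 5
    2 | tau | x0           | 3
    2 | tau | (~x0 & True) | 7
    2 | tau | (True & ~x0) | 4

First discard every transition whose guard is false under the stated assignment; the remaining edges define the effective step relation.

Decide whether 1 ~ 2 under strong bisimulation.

Compute ~ classes (split until stable):
  round 0: {{0,1,2,3,4,5,6,7}}
  round 1: {{0,1,2,4},{3},{5},{6,7}}
  round 2: {{0},{1,2},{3},{4},{5},{6,7}}
stable after 3 split(s): 6 block(s)
class of 1: {1,2}; class of 2: {1,2}

Answer: BISIMILAR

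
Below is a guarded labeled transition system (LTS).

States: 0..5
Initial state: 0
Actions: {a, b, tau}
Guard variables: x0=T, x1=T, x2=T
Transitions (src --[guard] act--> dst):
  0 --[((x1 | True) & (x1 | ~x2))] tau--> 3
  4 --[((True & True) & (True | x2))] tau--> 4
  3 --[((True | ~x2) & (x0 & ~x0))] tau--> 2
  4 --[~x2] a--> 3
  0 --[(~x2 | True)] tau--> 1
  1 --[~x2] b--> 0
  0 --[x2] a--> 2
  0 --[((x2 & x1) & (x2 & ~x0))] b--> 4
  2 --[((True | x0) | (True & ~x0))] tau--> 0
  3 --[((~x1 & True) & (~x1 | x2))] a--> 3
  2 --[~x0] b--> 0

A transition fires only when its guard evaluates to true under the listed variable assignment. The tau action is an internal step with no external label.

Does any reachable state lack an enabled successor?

Reachable = {0,1,2,3}
  0: a→2  tau→1  tau→3  [deg 3]
  1: ∅  [no exit]
  2: tau→0  [deg 1]
  3: ∅  [no exit]
witness 1: tau

Answer: DEADLOCK at state 1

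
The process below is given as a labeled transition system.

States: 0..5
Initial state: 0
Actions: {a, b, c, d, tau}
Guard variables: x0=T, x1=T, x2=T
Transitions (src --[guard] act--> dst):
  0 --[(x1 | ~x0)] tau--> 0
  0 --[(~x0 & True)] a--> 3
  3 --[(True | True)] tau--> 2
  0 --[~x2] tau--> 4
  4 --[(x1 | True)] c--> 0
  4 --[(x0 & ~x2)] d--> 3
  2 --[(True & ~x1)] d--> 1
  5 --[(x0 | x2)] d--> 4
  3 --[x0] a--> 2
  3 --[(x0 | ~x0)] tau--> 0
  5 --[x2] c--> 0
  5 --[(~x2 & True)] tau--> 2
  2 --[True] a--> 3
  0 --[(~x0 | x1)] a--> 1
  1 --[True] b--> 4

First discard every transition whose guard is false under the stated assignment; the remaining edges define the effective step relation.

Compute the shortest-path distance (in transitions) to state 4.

Answer: 2

Working:
BFS to 4:
  depth 0: {0}
  depth 1: {1}
  depth 2: {4}
first hit 4 at d=2 via a·b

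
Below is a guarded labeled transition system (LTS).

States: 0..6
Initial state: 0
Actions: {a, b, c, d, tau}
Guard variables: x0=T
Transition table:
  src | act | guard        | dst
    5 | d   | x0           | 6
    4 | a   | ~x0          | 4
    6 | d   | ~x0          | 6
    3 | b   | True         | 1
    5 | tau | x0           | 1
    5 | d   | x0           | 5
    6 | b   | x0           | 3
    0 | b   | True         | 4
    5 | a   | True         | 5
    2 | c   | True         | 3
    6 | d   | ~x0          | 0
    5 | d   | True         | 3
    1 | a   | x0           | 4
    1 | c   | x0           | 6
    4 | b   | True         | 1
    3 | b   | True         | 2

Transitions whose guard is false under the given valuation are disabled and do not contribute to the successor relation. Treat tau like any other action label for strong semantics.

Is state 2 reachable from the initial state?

Answer: REACHABLE

Working:
Guard filter leaves 13 enabled edge(s).
depth 0: {0}
depth 1: {4}  now seen {0,4}
depth 2: {1}  now seen {0,1,4}
depth 3: {6}  now seen {0,1,4,6}
depth 4: {3}  now seen {0,1,3,4,6}
depth 5: {2}  now seen {0,1,2,3,4,6}
R = {0,1,2,3,4,6}
Path to 2: b·b·c·b·b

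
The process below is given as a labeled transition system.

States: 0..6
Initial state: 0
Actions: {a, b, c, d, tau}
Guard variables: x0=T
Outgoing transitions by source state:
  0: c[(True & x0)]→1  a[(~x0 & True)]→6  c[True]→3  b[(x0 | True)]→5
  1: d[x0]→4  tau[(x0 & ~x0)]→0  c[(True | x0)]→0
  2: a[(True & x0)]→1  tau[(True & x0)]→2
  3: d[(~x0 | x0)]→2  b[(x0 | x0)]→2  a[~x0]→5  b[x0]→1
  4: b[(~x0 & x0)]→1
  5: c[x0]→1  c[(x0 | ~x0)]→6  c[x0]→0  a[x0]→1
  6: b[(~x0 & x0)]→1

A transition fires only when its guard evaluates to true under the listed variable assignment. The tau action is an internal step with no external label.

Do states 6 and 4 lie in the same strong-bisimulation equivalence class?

Answer: BISIMILAR

Working:
Refine partition for ~:
  round 0: {{0,1,2,3,4,5,6}}
  round 1: {{0},{1},{2},{3},{4,6},{5}}
Fixed point at round 2; 6 class(es).
[6]={4,6}  [4]={4,6}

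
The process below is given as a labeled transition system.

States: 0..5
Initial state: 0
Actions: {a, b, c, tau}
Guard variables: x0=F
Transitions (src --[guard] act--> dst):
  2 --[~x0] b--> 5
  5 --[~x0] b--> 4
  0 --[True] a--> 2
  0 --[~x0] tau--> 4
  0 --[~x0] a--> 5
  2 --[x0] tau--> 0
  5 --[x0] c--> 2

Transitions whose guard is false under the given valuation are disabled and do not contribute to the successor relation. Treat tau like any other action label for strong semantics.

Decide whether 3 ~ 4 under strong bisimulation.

Answer: BISIMILAR

Analysis:
Refine partition for ~:
  P[0] = {{0,1,2,3,4,5}}
  P[1] = {{0},{1,3,4},{2,5}}
  P[2] = {{0},{1,3,4},{2},{5}}
Fixed point at round 3; 4 class(es).
[3]={1,3,4}  [4]={1,3,4}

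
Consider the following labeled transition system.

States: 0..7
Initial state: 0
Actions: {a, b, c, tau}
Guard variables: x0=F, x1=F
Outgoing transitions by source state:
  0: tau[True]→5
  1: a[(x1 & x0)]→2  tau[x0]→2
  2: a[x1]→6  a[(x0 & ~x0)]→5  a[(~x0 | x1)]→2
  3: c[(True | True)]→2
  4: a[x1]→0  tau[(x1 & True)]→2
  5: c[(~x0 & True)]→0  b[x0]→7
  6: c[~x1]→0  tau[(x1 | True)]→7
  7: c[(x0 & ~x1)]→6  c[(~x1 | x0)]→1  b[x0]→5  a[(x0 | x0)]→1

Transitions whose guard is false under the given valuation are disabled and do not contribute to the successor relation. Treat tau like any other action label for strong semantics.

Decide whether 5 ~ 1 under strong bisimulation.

Answer: NOT BISIMILAR

Analysis:
Bisimulation quotient by refinement:
  round 0: {{0,1,2,3,4,5,6,7}}
  round 1: {{0},{1,4},{2},{3,5,7},{6}}
  round 2: {{0},{1,4},{2},{3},{5},{6},{7}}
Fixed point at round 3; 7 class(es).
5∈{5}, 1∈{1,4}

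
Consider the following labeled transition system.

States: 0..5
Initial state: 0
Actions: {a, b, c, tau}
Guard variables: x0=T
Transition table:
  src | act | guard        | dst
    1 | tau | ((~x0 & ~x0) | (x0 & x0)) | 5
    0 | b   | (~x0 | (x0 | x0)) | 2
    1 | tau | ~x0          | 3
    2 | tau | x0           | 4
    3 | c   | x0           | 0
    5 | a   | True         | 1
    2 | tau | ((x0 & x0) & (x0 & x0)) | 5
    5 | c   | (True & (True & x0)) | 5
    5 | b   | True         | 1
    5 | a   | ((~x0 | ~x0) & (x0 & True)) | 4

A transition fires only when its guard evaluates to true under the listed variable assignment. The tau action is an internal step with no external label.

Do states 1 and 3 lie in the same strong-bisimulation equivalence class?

Answer: NOT BISIMILAR

Trace:
Refine partition for ~:
  P[0] = {{0,1,2,3,4,5}}
  P[1] = {{0},{1,2},{3},{4},{5}}
  P[2] = {{0},{1},{2},{3},{4},{5}}
Fixed point at round 3; 6 class(es).
1∈{1}, 3∈{3}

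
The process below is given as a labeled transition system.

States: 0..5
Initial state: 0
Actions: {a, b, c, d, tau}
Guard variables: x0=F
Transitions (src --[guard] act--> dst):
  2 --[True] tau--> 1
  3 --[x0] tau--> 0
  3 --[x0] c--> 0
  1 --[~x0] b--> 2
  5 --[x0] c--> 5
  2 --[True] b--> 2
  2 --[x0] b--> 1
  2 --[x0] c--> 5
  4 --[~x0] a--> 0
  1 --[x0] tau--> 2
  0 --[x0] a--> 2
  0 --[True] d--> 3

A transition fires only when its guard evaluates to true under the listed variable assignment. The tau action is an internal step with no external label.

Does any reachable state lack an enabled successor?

Answer: DEADLOCK at state 3

Working:
Reach set: {0,3}
  0: d→3  [deg 1]
  3: ∅  [STUCK]
trace reaching 3: d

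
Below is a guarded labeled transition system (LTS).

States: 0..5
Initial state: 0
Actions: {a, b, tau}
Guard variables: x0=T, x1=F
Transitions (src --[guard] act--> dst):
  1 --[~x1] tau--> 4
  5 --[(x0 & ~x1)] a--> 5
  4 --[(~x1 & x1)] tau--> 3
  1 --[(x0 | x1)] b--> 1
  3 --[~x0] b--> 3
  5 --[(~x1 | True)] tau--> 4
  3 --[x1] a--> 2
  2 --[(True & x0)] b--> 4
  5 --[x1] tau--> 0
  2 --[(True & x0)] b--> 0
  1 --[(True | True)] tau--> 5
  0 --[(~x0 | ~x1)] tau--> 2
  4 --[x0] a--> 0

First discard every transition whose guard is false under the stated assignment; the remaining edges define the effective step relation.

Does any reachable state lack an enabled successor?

R = {0,2,4}
  0: tau→2  [1 out]
  2: b→0  b→4  [2 out]
  4: a→0  [1 out]

Answer: DEADLOCK-FREE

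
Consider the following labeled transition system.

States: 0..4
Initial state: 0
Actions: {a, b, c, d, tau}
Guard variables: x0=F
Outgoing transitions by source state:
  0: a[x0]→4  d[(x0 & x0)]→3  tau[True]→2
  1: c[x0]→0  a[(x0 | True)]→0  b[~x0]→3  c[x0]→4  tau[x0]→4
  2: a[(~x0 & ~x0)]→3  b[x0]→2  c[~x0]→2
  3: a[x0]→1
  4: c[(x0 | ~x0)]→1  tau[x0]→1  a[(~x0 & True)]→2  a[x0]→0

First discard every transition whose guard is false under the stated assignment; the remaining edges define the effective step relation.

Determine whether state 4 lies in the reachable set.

Answer: UNREACHABLE

Trace:
After dropping false guards: 7 live edges.
Layer 0: {0}
Layer 1: {2}  now seen {0,2}
Layer 2: {3}  now seen {0,2,3}
Reach set: {0,2,3}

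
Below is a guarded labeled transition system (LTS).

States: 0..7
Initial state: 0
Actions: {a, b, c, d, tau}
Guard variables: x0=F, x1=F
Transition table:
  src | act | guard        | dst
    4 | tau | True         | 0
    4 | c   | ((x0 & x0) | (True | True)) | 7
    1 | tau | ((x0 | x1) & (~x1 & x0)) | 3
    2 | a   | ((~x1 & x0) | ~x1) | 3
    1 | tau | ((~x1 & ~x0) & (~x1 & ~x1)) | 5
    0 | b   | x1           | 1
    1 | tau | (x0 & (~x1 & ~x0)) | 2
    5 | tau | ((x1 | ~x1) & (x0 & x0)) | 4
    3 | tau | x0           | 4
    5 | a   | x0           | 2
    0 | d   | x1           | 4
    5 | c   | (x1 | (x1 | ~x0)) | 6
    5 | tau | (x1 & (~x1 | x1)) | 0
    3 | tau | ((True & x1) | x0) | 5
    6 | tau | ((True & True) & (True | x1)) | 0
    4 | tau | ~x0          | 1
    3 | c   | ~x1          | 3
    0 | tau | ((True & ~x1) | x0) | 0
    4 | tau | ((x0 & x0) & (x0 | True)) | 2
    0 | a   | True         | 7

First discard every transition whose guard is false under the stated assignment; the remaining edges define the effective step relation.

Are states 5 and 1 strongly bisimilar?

Compute ~ classes (split until stable):
  round 0: {{0,1,2,3,4,5,6,7}}
  round 1: {{0},{1,6},{2},{3,5},{4},{7}}
  round 2: {{0},{1},{2},{3},{4},{5},{6},{7}}
8 equivalence class(es) (converged in 3)
5∈{5}, 1∈{1}

Answer: NOT BISIMILAR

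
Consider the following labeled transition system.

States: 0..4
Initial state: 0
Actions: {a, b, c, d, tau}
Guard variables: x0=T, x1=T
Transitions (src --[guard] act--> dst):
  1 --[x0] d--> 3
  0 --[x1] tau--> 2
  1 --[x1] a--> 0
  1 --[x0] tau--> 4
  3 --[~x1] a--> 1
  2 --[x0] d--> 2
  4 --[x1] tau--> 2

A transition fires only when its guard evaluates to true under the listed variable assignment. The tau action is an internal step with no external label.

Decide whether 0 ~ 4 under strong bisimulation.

Answer: BISIMILAR

Working:
Bisimulation quotient by refinement:
  π0 = {{0,1,2,3,4}}
  π1 = {{0,4},{1},{2},{3}}
Fixed point at round 2; 4 class(es).
[0]={0,4}  [4]={0,4}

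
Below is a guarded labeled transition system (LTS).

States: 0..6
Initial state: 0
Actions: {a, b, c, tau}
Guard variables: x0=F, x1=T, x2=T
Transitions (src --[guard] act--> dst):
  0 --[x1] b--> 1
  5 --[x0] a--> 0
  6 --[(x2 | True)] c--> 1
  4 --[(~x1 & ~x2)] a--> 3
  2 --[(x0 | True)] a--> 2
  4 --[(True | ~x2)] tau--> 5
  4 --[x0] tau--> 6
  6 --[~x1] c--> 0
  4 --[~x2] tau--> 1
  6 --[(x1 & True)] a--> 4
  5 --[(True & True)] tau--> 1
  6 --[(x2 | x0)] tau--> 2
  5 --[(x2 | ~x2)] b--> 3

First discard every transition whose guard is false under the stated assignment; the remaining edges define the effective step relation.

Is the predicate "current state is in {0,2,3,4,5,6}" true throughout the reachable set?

Safe = {0,2,3,4,5,6}
Reach set: {0,1}
  0: ✓
  1: ✗ unsafe
witness against invariant: b → 1

Answer: INVARIANT VIOLATED at state 1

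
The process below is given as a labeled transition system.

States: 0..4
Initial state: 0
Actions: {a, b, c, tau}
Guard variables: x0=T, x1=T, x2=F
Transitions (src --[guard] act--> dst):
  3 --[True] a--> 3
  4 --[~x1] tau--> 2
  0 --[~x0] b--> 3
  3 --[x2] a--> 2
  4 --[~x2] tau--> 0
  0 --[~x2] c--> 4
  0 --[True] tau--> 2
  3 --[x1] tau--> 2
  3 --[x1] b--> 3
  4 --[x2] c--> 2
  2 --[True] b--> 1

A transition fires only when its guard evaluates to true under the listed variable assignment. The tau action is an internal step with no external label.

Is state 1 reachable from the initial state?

7 transition(s) survive guard evaluation.
Layer 0: {0}
Layer 1: {2,4}  cumulative {0,2,4}
Layer 2: {1}  cumulative {0,1,2,4}
R = {0,1,2,4}
witness 1: tau·b

Answer: REACHABLE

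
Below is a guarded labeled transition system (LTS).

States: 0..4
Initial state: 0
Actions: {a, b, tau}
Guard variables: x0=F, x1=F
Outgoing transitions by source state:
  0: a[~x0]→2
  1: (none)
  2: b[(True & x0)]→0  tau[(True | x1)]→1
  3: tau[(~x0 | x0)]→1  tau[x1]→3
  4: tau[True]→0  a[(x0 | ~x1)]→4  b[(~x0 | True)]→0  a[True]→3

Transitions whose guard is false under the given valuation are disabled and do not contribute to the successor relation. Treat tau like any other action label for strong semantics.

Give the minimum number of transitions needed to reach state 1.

Answer: 2

Trace:
BFS to 1:
  depth 0: {0}
  depth 1: {2}
  depth 2: {1}
depth(1)=2, e.g. a·tau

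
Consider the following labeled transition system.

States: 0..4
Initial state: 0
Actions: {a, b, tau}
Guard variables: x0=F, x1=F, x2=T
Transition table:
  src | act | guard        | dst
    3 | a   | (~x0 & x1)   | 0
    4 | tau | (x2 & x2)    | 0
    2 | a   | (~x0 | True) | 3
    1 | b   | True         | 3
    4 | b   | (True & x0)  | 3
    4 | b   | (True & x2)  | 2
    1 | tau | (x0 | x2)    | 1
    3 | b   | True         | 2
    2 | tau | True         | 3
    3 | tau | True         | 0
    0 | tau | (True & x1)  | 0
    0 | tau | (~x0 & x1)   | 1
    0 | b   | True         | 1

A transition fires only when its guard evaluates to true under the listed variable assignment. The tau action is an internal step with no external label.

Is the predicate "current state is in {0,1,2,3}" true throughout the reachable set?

Answer: INVARIANT HOLDS

Working:
Inv-set: {0,1,2,3}
Reachable = {0,1,2,3}
  0: ✓
  1: ✓
  2: ✓
  3: ✓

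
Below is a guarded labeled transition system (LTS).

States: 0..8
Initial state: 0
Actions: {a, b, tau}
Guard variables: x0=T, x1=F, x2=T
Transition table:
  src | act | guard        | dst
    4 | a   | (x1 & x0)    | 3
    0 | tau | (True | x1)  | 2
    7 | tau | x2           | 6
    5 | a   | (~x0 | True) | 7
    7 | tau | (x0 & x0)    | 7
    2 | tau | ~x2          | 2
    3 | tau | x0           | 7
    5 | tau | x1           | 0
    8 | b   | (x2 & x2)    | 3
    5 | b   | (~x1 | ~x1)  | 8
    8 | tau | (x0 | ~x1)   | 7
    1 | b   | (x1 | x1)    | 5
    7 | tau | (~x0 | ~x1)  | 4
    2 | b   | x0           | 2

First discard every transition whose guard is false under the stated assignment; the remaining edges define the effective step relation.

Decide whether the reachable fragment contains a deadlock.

Answer: DEADLOCK-FREE

Working:
Reachable = {0,2}
  0: tau→2  [1 out]
  2: b→2  [1 out]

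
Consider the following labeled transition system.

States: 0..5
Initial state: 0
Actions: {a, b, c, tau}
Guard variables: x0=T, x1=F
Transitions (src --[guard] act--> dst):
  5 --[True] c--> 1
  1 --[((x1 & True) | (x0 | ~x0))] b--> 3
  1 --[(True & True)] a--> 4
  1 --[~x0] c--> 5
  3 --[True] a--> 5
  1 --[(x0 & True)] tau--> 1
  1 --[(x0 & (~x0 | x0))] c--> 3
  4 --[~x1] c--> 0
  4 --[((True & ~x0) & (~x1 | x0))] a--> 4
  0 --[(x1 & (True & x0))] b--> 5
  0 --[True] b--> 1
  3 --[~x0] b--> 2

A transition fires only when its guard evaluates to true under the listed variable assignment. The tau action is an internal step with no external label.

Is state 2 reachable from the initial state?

Answer: UNREACHABLE

Trace:
8 transition(s) survive guard evaluation.
Layer 0: {0}
Layer 1: {1}  cumulative {0,1}
Layer 2: {3,4}  cumulative {0,1,3,4}
Layer 3: {5}  cumulative {0,1,3,4,5}
Reach set: {0,1,3,4,5}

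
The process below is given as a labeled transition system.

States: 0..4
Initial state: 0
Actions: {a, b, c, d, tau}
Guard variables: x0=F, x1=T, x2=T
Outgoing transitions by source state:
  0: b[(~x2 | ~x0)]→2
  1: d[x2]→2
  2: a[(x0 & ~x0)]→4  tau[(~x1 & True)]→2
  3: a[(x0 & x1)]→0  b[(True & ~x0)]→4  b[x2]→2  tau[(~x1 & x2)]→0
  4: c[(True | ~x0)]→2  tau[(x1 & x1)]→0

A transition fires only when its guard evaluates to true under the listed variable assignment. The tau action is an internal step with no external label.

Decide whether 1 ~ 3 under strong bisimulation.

Answer: NOT BISIMILAR

Working:
Bisimulation quotient by refinement:
  P[0] = {{0,1,2,3,4}}
  P[1] = {{0,3},{1},{2},{4}}
  P[2] = {{0},{1},{2},{3},{4}}
stable after 3 split(s): 5 block(s)
1∈{1}, 3∈{3}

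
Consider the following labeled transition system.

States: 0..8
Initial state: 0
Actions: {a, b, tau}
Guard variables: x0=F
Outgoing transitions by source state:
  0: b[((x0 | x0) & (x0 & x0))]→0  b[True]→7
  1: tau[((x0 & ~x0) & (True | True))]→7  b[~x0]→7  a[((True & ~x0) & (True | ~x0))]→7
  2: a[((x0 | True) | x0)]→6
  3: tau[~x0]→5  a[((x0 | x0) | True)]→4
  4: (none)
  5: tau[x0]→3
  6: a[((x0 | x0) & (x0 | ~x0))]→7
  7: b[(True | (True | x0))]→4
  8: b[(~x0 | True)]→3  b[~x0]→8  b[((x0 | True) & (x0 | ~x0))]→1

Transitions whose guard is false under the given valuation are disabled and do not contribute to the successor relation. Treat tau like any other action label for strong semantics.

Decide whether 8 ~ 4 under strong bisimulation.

Answer: NOT BISIMILAR

Trace:
Compute ~ classes (split until stable):
  round 0: {{0,1,2,3,4,5,6,7,8}}
  round 1: {{0,7,8},{1},{2},{3},{4,5,6}}
  round 2: {{0},{1},{2},{3},{4,5,6},{7},{8}}
7 equivalence class(es) (converged in 3)
8∈{8}, 4∈{4,5,6}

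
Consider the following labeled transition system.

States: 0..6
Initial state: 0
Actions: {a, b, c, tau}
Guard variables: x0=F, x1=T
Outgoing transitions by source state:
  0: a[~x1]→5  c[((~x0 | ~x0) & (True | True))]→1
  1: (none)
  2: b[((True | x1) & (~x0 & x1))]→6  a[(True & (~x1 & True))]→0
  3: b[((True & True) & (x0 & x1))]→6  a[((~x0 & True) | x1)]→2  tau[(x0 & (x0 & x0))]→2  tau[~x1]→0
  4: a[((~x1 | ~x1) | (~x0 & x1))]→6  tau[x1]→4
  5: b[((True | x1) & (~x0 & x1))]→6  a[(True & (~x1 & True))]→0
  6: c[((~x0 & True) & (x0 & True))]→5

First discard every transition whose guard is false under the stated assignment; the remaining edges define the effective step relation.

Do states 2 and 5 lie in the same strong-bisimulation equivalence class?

Answer: BISIMILAR

Trace:
Refine partition for ~:
  P[0] = {{0,1,2,3,4,5,6}}
  P[1] = {{0},{1,6},{2,5},{3},{4}}
5 equivalence class(es) (converged in 2)
2∈{2,5}, 5∈{2,5}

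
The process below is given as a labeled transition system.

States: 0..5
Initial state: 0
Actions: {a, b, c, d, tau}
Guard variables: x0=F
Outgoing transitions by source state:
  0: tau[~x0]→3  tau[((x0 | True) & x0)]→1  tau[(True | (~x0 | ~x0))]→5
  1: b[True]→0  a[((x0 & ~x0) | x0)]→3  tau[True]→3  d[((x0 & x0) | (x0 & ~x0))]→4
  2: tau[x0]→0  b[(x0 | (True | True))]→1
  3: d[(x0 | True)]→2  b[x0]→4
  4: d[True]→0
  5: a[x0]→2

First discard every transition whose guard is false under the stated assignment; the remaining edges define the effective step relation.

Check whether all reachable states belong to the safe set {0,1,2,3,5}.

Answer: INVARIANT HOLDS

Working:
Safe = {0,1,2,3,5}
R = {0,1,2,3,5}
  0: ok
  1: ok
  2: ok
  3: ok
  5: ok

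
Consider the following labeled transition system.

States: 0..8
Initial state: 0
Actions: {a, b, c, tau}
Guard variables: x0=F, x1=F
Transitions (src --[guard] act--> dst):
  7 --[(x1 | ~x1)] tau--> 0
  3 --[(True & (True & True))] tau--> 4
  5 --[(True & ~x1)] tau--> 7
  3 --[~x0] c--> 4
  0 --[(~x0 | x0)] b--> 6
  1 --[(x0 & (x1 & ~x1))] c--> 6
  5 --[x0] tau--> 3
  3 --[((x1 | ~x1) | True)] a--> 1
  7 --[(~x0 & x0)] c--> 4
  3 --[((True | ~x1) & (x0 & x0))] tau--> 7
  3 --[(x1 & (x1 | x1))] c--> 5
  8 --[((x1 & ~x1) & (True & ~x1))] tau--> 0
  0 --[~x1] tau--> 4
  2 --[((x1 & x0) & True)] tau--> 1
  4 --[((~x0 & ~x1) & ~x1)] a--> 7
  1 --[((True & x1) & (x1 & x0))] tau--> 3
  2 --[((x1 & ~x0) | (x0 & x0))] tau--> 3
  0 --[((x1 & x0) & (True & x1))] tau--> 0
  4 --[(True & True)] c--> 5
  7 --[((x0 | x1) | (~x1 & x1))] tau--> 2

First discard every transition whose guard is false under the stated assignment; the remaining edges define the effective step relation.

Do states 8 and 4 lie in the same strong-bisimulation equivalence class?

Answer: NOT BISIMILAR

Working:
Refine partition for ~:
  π0 = {{0,1,2,3,4,5,6,7,8}}
  π1 = {{0},{1,2,6,8},{3},{4},{5,7}}
  π2 = {{0},{1,2,6,8},{3},{4},{5},{7}}
stable after 3 split(s): 6 block(s)
[8]={1,2,6,8}  [4]={4}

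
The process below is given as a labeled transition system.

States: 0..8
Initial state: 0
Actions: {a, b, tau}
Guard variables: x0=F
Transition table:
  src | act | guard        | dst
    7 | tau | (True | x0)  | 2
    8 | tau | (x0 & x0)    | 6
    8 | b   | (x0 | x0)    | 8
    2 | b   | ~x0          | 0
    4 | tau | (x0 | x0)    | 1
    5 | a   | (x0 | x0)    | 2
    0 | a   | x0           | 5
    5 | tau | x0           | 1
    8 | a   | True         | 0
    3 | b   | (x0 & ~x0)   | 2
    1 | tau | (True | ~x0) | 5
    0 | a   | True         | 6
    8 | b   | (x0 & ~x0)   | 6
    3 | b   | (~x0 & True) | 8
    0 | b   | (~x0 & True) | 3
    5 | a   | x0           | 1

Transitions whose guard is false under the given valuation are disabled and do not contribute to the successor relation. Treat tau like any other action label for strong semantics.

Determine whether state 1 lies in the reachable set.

After dropping false guards: 7 live edges.
depth 0: {0}
depth 1: {3,6}  now seen {0,3,6}
depth 2: {8}  now seen {0,3,6,8}
Reach set: {0,3,6,8}

Answer: UNREACHABLE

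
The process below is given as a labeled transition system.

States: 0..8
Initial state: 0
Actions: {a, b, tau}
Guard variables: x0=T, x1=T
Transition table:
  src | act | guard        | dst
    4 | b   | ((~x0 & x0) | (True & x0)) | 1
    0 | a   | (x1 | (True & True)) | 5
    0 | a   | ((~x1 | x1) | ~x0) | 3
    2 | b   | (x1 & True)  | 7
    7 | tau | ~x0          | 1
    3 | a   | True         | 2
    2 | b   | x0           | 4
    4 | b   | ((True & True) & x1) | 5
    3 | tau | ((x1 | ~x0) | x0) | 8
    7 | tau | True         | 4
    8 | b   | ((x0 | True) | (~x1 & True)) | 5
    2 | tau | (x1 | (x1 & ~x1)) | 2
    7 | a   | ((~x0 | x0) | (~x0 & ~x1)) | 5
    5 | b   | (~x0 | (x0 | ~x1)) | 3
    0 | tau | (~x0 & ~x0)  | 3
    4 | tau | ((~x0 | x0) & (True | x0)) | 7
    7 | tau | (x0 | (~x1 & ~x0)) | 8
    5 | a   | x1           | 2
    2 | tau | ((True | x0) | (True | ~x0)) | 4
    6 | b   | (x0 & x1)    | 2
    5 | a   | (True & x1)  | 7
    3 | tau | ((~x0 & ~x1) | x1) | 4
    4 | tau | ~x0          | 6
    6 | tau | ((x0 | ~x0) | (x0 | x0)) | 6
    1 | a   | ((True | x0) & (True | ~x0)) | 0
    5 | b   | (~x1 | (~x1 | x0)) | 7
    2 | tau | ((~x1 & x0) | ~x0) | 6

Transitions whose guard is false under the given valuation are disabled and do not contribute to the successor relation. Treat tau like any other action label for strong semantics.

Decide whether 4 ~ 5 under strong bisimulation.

Answer: NOT BISIMILAR

Trace:
Refine partition for ~:
  P[0] = {{0,1,2,3,4,5,6,7,8}}
  P[1] = {{0,1},{2,4,6},{3,7},{5},{8}}
  P[2] = {{0},{1},{2},{3},{4},{5},{6},{7},{8}}
9 equivalence class(es) (converged in 3)
class of 4: {4}; class of 5: {5}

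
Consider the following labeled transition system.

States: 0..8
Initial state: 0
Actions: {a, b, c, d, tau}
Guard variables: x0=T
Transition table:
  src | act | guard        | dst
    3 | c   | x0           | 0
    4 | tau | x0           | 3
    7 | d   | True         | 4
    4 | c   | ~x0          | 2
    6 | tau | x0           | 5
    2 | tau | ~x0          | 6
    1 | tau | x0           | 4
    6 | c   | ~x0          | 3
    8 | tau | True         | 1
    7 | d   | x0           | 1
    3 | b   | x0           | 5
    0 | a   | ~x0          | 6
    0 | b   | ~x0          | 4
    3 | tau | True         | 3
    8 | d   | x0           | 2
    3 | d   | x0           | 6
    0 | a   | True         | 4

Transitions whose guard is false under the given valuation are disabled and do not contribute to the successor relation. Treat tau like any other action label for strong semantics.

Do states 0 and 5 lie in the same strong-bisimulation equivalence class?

Refine partition for ~:
  round 0: {{0,1,2,3,4,5,6,7,8}}
  round 1: {{0},{1,4,6},{2,5},{3},{7},{8}}
  round 2: {{0},{1},{2,5},{3},{4},{6},{7},{8}}
Fixed point at round 3; 8 class(es).
0∈{0}, 5∈{2,5}

Answer: NOT BISIMILAR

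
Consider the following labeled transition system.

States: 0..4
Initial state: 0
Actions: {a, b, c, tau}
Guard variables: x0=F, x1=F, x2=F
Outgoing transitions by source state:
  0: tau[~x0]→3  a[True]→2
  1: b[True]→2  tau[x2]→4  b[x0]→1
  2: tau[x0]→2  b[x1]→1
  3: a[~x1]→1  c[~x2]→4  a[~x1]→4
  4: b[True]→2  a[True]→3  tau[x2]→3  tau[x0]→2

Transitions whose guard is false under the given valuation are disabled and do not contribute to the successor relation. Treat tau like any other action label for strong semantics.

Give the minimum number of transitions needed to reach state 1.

BFS to 1:
  L0 = {0}
  L1 = {2,3}
  L2 = {1,4}
first hit 1 at d=2 via tau·a

Answer: 2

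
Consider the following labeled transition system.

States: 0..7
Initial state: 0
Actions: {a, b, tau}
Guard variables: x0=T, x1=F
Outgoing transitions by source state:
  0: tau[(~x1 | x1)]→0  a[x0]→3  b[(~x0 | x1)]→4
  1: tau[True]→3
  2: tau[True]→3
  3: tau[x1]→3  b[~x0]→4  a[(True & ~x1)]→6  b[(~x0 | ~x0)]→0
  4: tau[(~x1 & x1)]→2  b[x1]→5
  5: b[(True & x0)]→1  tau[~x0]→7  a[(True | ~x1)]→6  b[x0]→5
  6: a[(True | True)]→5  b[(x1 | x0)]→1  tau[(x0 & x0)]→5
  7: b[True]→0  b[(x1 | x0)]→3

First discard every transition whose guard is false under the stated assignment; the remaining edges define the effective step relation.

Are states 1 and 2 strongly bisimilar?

Answer: BISIMILAR

Trace:
Compute ~ classes (split until stable):
  round 0: {{0,1,2,3,4,5,6,7}}
  round 1: {{0},{1,2},{3},{4},{5},{6},{7}}
7 equivalence class(es) (converged in 2)
class of 1: {1,2}; class of 2: {1,2}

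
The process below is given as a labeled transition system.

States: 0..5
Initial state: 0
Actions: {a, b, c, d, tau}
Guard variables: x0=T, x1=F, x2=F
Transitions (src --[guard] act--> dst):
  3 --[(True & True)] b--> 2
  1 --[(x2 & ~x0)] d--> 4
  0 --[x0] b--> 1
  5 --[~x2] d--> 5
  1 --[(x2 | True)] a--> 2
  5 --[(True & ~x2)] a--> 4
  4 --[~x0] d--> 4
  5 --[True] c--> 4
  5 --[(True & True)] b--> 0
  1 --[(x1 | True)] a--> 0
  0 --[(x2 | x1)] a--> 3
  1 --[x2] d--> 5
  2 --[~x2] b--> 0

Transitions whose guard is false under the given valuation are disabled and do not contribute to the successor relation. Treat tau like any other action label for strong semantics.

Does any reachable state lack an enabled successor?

Reachable = {0,1,2}
  0: b→1  [deg 1]
  1: a→0  a→2  [deg 2]
  2: b→0  [deg 1]

Answer: DEADLOCK-FREE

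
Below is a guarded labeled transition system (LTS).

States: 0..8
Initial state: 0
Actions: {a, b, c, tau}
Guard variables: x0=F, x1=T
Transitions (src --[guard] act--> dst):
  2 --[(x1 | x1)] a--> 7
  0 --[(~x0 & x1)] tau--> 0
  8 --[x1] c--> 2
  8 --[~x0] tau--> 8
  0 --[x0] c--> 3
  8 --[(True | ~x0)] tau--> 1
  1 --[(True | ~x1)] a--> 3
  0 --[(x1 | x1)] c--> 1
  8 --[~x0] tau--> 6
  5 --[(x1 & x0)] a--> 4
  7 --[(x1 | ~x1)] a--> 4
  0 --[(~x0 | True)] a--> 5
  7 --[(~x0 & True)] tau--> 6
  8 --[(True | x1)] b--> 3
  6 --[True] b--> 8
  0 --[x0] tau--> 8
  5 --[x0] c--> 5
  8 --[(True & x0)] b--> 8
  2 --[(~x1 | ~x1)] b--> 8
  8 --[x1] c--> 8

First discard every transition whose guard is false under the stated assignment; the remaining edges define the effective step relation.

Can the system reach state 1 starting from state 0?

Answer: REACHABLE

Analysis:
Guard filter leaves 14 enabled edge(s).
L0 = {0}
L1 = {1,5}  total {0,1,5}
L2 = {3}  total {0,1,3,5}
R = {0,1,3,5}
Path to 1: c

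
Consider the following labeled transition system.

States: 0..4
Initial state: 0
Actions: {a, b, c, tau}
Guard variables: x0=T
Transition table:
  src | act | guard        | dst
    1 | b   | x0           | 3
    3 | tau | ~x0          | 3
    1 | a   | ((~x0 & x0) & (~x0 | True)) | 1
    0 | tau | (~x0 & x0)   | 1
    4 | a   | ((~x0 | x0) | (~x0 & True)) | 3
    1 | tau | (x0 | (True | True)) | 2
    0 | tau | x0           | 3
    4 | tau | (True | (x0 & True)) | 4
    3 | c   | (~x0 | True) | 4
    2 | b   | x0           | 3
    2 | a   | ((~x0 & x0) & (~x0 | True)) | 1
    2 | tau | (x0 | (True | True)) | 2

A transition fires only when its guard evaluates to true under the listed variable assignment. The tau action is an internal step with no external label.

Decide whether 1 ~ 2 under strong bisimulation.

Answer: BISIMILAR

Working:
Compute ~ classes (split until stable):
  round 0: {{0,1,2,3,4}}
  round 1: {{0},{1,2},{3},{4}}
stable after 2 split(s): 4 block(s)
[1]={1,2}  [2]={1,2}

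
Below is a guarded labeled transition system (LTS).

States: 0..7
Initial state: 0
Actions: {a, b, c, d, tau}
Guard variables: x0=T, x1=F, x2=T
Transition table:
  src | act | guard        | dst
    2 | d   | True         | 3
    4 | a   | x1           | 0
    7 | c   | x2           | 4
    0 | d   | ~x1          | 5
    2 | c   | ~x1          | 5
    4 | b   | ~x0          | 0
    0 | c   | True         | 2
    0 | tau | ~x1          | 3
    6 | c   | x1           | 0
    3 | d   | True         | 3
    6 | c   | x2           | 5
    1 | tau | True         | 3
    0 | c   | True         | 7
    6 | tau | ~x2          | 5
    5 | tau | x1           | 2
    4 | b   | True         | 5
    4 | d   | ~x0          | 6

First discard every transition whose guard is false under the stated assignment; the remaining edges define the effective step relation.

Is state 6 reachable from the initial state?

Answer: UNREACHABLE

Trace:
After dropping false guards: 11 live edges.
depth 0: {0}
depth 1: {2,3,5,7}  total {0,2,3,5,7}
depth 2: {4}  total {0,2,3,4,5,7}
Reach set: {0,2,3,4,5,7}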